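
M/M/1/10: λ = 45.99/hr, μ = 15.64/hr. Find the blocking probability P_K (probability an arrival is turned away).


ρ = λ/μ = 45.99/15.64 = 2.9405
P_K = (1−ρ)ρ^K/(1−ρ^(K+1)) = (-1.9405·48335.543745)/(1 − 142132.458877)
= -93796.915132/-142131.458877 = 0.659931

Final: 0.659931


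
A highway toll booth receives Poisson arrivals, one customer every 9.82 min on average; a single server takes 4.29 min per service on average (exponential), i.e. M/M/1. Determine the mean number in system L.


λ = 60/9.82 = 6.1100 /hr
μ = 60/4.29 = 13.9860 /hr
ρ = λ/μ = 6.1100/13.9860 = 0.4369
L = ρ/(1−ρ) = 0.4369/0.5631 = 0.7758

Final: 0.7758


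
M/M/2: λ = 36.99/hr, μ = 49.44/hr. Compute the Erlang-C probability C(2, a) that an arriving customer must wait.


a = λ/μ = 0.7482; ρ = a/2 = 0.3741
P₀ = 0.455509 (from M/M/c formula)
C(c,a) = [a^c/(c!(1−ρ))]·P₀ = [0.55977/(2·0.6259)]·0.455509
= 0.44717·0.455509 = 0.203689

Final: 0.203689


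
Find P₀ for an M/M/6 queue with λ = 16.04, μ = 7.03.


a = λ/μ = 16.04/7.03 = 2.2817; ρ = a/c = 0.3803
Σ_{k=0}^{5} a^k/k! (terms k=0..5) = 1.00000 + 2.28165 + 2.60296 + 1.97968 + 1.12924 + 0.51530 = 9.50884
Tail: a^6/(6!(1−ρ)) = 141.08935/(720·0.6197) = 0.31620
P₀ = 1/(9.50884 + 0.31620) = 1/9.82504 = 0.101781

Final: 0.101781


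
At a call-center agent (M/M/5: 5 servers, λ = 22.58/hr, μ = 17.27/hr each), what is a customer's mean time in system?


a = 1.3075; ρ = 0.2615; P₀ = 0.270299
Lq = P₀·a^c·ρ/(c!(1−ρ)²) = 0.004126
Wq = Lq/λ = 0.004126/22.58 = 0.0001827 hr
W = Wq + 1/μ = 0.0001827 + 0.05790 = 0.05809 hr

Final: 0.05809 hr


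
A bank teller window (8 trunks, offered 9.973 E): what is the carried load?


B(8,9.973) = 0.337053 (Erlang-B)
Carried load = a(1 − B) = 9.973·(1 − 0.337053) = 9.973·0.662947 = 6.6116 E

Final: 6.6116 Erlangs


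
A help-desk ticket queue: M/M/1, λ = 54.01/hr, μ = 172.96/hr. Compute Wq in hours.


ρ = 54.01/172.96 = 0.3123
Wq = ρ/(μ−λ) = 0.3123/(172.96 − 54.01) = 0.3123/118.95 = 0.002625 hr

Final: 0.002625 hr


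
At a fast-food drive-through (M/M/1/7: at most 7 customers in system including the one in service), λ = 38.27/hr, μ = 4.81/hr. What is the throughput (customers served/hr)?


ρ = 7.9563; P_K = (1−ρ)ρ^7/(1−ρ^8) = 0.874314
λ_eff = λ(1 − P_K) = 38.27·(1 − 0.874314) = 38.27·0.125686 = 4.8100 /hr

Final: 4.8100 /hr


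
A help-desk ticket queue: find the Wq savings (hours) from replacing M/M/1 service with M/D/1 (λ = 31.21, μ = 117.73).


ρ = 31.21/117.73 = 0.2651
Wq(M/M/1) = ρ/(μ−λ) = 0.2651/86.52 = 0.003064 hr
Wq(M/D/1) = ρ/(2(μ−λ)) = 0.001532 hr
Savings = 0.003064 − 0.001532 = 0.001532 hr

Final: 0.001532 hr


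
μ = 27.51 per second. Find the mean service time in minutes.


Mean service time = 1/μ = 1/27.51 second = 0.03635 second
In minutes: 0.03635 × 0.0166667 = 0.0006058 min

Final: 0.0006058 min


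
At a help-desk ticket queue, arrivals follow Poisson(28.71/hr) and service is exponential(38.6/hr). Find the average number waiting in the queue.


ρ = 28.71/38.6 = 0.7438
Lq = ρ²/(1−ρ) = 0.5532/0.2562 = 2.1591

Final: 2.1591


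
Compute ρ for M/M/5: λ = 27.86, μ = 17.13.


ρ = λ/(cμ) = 27.86/(5·17.13) = 27.86/85.65 = 0.3253

Final: 0.3253


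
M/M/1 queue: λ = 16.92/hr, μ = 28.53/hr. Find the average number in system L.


ρ = λ/μ = 16.92/28.53 = 0.5931
L = ρ/(1−ρ) = 0.5931/(1 − 0.5931) = 0.5931/0.4069 = 1.4574

Final: 1.4574


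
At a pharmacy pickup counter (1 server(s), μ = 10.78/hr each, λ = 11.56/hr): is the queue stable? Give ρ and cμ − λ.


Total capacity cμ = 1·10.78 = 10.78/hr
ρ = λ/(cμ) = 11.56/10.78 = 1.0724
Stable ⇔ ρ < 1: NO
Spare capacity = cμ − λ = 10.78 − 11.56 = -0.78/hr

Final: ρ = 1.0724; unstable; margin = -0.78/hr


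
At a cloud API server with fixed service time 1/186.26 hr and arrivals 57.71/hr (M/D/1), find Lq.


ρ = 57.71/186.26 = 0.3098
M/D/1: Lq = ρ²/(2(1−ρ)) = 0.09600/(2·0.6902) = 0.06955

Final: 0.06955


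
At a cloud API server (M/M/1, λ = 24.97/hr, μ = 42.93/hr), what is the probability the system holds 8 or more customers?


ρ = 24.97/42.93 = 0.5816
P(N ≥ n) = ρ^n = 0.5816^8 = 0.013100

Final: 0.013100


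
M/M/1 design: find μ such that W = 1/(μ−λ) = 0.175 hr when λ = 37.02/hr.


W = 1/(μ−λ) ⇒ μ − λ = 1/W = 1/0.175 = 5.7143
μ = λ + 1/W = 37.02 + 5.7143 = 42.7343 per hr

Final: 42.7343 /hr


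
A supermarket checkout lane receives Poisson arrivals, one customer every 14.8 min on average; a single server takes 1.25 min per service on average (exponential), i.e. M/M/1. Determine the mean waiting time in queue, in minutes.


λ = 60/14.8 = 4.0541 /hr
μ = 60/1.25 = 48.0000 /hr
ρ = λ/μ = 4.0541/48.0000 = 0.08446
Wq = ρ/(μ−λ) = 0.08446/(48.0000−4.0541) = 0.001922 hr
In minutes: 0.001922·60 = 0.1153 min

Final: 0.1153 min


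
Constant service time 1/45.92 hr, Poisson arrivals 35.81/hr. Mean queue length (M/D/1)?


ρ = 35.81/45.92 = 0.7798
M/D/1: Lq = ρ²/(2(1−ρ)) = 0.6081/(2·0.2202) = 1.38110

Final: 1.38110


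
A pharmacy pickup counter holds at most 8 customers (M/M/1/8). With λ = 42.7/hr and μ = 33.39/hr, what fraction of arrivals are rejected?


ρ = λ/μ = 42.7/33.39 = 1.2788
P_K = (1−ρ)ρ^K/(1−ρ^(K+1)) = (-0.2788·7.153056)/(1 − 9.147514)
= -1.994458/-8.147514 = 0.244793

Final: 0.244793


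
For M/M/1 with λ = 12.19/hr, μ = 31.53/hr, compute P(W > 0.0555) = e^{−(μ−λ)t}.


W ~ Exponential(μ−λ) for M/M/1.
μ − λ = 31.53 − 12.19 = 19.3400
P(W > t) = e^{−(μ−λ)t} = e^{−1.0734} = 0.341855

Final: 0.341855


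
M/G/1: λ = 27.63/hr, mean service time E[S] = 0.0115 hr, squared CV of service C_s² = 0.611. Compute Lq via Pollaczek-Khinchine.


ρ = λ·E[S] = 27.63·0.0115 = 0.3177
Lq = ρ²(1+C_s²)/(2(1−ρ)) = 0.1010·(1+0.611)/(2·0.6823)
= 0.1010·1.6110/1.3645 = 0.11920

Final: 0.11920


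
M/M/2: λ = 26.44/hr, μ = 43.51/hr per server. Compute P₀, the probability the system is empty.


a = λ/μ = 26.44/43.51 = 0.6077; ρ = a/c = 0.3038
Σ_{k=0}^{1} a^k/k! (terms k=0..1) = 1.00000 + 0.60768 = 1.60768
Tail: a^2/(2!(1−ρ)) = 0.36927/(2·0.6962) = 0.26522
P₀ = 1/(1.60768 + 0.26522) = 1/1.87290 = 0.533933

Final: 0.533933


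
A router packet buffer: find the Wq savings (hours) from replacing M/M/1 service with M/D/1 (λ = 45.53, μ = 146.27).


ρ = 45.53/146.27 = 0.3113
Wq(M/M/1) = ρ/(μ−λ) = 0.3113/100.74 = 0.003090 hr
Wq(M/D/1) = ρ/(2(μ−λ)) = 0.001545 hr
Savings = 0.003090 − 0.001545 = 0.001545 hr

Final: 0.001545 hr


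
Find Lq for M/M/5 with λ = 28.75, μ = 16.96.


a = λ/μ = 1.6952; ρ = a/5 = 0.3390
P₀ = 0.183004
Lq = P₀·a^c·ρ / (c!·(1−ρ)²) = 0.183004·13.99781·0.3390/(120·0.43688)
= 0.01657

Final: 0.01657


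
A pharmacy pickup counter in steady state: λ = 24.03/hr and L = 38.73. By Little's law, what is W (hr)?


W = L/λ = 38.73/24.03 = 1.6117 hr

Final: 1.6117 hr


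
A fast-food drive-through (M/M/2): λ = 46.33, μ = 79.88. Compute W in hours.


a = 0.5800; ρ = 0.2900; P₀ = 0.550391
Lq = P₀·a^c·ρ/(c!(1−ρ)²) = 0.05326
Wq = Lq/λ = 0.05326/46.33 = 0.001149 hr
W = Wq + 1/μ = 0.001149 + 0.01252 = 0.01367 hr

Final: 0.01367 hr


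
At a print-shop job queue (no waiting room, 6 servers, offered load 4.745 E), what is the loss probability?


B(c,a) = (a^c/c!) / Σ_{k=0}^{c} a^k/k!
a^6/6! = 15.852027
Σ terms (k=0..6): 1.00000 + 4.74500 + 11.25751 + 17.80563 + 21.12193 + 20.04471 + 15.85203 = 91.826816
B = 15.852027/91.826816 = 0.172630

Final: 0.172630


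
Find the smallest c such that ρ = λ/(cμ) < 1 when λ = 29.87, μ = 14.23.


Stability requires cμ > λ ⇔ c > λ/μ.
λ/μ = 29.87/14.23 = 2.0991
Minimum integer c = ⌊2.0991⌋ + 1 = 3
Check: 3·14.23 = 42.69 > 29.87, while 2·14.23 = 28.46 ≤ 29.87

Final: 3 servers


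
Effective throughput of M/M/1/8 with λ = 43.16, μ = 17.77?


ρ = 2.4288; P_K = (1−ρ)ρ^8/(1−ρ^9) = 0.588476
λ_eff = λ(1 − P_K) = 43.16·(1 − 0.588476) = 43.16·0.411524 = 17.7614 /hr

Final: 17.7614 /hr


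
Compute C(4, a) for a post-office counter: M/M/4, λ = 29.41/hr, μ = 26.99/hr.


a = λ/μ = 1.0897; ρ = a/4 = 0.2724
P₀ = 0.335602 (from M/M/c formula)
C(c,a) = [a^c/(c!(1−ρ))]·P₀ = [1.40984/(24·0.7276)]·0.335602
= 0.08074·0.335602 = 0.027096

Final: 0.027096


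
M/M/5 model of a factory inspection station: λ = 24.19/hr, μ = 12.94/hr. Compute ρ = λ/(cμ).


ρ = λ/(cμ) = 24.19/(5·12.94) = 24.19/64.70 = 0.3739

Final: 0.3739


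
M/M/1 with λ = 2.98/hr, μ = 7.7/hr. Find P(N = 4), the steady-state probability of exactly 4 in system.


ρ = 2.98/7.7 = 0.3870
P_n = (1−ρ)·ρ^n = (1 − 0.3870)·0.3870^4 = 0.6130·0.022434 = 0.013752

Final: 0.013752


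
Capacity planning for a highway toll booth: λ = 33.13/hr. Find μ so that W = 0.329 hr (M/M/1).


W = 1/(μ−λ) ⇒ μ − λ = 1/W = 1/0.329 = 3.0395
μ = λ + 1/W = 33.13 + 3.0395 = 36.1695 per hr

Final: 36.1695 /hr


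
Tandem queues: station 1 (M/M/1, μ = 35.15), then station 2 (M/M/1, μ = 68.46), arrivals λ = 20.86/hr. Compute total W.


Each node sees arrival rate λ = 20.86/hr (tandem ⇒ throughput preserved).
W₁ = 1/(μ₁−λ) = 1/(35.15−20.86) = 0.06998 hr
W₂ = 1/(μ₂−λ) = 1/(68.46−20.86) = 0.02101 hr
W_total = W₁ + W₂ = 0.06998 + 0.02101 = 0.09099 hr

Final: 0.09099 hr


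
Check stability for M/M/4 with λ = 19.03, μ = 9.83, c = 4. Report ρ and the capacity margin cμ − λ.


Total capacity cμ = 4·9.83 = 39.32/hr
ρ = λ/(cμ) = 19.03/39.32 = 0.4840
Stable ⇔ ρ < 1: YES
Spare capacity = cμ − λ = 39.32 − 19.03 = 20.29/hr

Final: ρ = 0.4840; stable; margin = 20.29/hr


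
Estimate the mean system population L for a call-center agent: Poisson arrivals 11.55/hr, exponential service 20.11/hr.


ρ = λ/μ = 11.55/20.11 = 0.5743
L = ρ/(1−ρ) = 0.5743/(1 − 0.5743) = 0.5743/0.4257 = 1.3493

Final: 1.3493


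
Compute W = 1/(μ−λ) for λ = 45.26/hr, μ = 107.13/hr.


W = 1/(μ−λ) = 1/(107.13 − 45.26) = 1/61.87 = 0.01616 hr

Final: 0.01616 hr


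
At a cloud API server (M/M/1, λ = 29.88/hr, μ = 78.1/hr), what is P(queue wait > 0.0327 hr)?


ρ = 29.88/78.1 = 0.3826
P(Wq > t) = ρ·e^{−(μ−λ)t} = 0.3826·e^{−1.5768}
= 0.3826·0.206637 = 0.079056

Final: 0.079056


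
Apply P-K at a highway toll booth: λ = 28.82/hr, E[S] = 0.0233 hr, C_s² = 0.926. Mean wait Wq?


ρ = λ·E[S] = 28.82·0.0233 = 0.6715
E[S²] = E[S]²(1+C_s²) = 0.0233²·(1+0.926) = 0.001046
Wq = λ·E[S²]/(2(1−ρ)) = 28.82·0.001046/(2·0.3285) = 0.04587 hr

Final: 0.04587 hr


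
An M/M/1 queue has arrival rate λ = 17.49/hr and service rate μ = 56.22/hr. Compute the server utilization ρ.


ρ = λ/μ = 17.49/56.22 = 0.3111

Final: 0.3111


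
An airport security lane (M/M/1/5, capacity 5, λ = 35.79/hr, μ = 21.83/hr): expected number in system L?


ρ = 35.79/21.83 = 1.6395
L = ρ[1 − (K+1)ρ^K + Kρ^(K+1)] / [(1−ρ)(1−ρ^(K+1))]
Numerator: 1.6395·(1 − 6·11.845130 + 5·19.419935) = 44.313527
Denominator: (-0.6395)·(-18.419935) = 11.779308
L = 44.313527/11.779308 = 3.7620

Final: 3.7620


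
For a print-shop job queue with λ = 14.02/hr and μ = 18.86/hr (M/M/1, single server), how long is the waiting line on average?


ρ = 14.02/18.86 = 0.7434
Lq = ρ²/(1−ρ) = 0.5526/0.2566 = 2.1533

Final: 2.1533


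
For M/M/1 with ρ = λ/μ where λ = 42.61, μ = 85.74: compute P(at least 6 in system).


ρ = 42.61/85.74 = 0.4970
P(N ≥ n) = ρ^n = 0.4970^6 = 0.015065

Final: 0.015065


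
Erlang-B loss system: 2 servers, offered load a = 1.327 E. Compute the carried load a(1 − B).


B(2,1.327) = 0.274505 (Erlang-B)
Carried load = a(1 − B) = 1.327·(1 − 0.274505) = 1.327·0.725495 = 0.9627 E

Final: 0.9627 Erlangs


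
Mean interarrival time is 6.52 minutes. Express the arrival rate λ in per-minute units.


λ = 1/(interarrival time) in consistent units.
1 minute = 1 min, so λ = 1/6.52 = 0.1534 per minute

Final: 0.1534 /min


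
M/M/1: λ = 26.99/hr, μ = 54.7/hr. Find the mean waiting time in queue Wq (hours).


ρ = 26.99/54.7 = 0.4934
Wq = ρ/(μ−λ) = 0.4934/(54.7 − 26.99) = 0.4934/27.71 = 0.01781 hr

Final: 0.01781 hr


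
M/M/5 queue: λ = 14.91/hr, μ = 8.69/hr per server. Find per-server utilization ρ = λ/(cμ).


ρ = λ/(cμ) = 14.91/(5·8.69) = 14.91/43.45 = 0.3432

Final: 0.3432


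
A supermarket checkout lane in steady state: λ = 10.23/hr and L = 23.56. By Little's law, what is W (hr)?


W = L/λ = 23.56/10.23 = 2.3030 hr

Final: 2.3030 hr


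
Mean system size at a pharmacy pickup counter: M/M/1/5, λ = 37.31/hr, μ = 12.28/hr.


ρ = 37.31/12.28 = 3.0383
L = ρ[1 − (K+1)ρ^K + Kρ^(K+1)] / [(1−ρ)(1−ρ^(K+1))]
Numerator: 3.0383·(1 − 6·258.901407 + 5·786.613315) = 7233.090787
Denominator: (-2.0383)·(-785.613315) = 1601.294892
L = 7233.090787/1601.294892 = 4.5170

Final: 4.5170


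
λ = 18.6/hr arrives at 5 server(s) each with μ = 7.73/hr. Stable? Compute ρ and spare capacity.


Total capacity cμ = 5·7.73 = 38.65/hr
ρ = λ/(cμ) = 18.6/38.65 = 0.4812
Stable ⇔ ρ < 1: YES
Spare capacity = cμ − λ = 38.65 − 18.6 = 20.05/hr

Final: ρ = 0.4812; stable; margin = 20.05/hr


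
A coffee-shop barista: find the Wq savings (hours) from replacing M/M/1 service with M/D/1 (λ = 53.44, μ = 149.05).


ρ = 53.44/149.05 = 0.3585
Wq(M/M/1) = ρ/(μ−λ) = 0.3585/95.61 = 0.003750 hr
Wq(M/D/1) = ρ/(2(μ−λ)) = 0.001875 hr
Savings = 0.003750 − 0.001875 = 0.001875 hr

Final: 0.001875 hr


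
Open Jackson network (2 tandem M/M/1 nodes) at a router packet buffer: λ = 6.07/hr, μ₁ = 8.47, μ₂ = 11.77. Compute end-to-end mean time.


Each node sees arrival rate λ = 6.07/hr (tandem ⇒ throughput preserved).
W₁ = 1/(μ₁−λ) = 1/(8.47−6.07) = 0.41667 hr
W₂ = 1/(μ₂−λ) = 1/(11.77−6.07) = 0.17544 hr
W_total = W₁ + W₂ = 0.41667 + 0.17544 = 0.59211 hr

Final: 0.59211 hr


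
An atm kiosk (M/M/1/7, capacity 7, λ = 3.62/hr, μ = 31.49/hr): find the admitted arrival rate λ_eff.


ρ = 0.1150; P_K = (1−ρ)ρ^7/(1−ρ^8) = 0.0000002348
λ_eff = λ(1 − P_K) = 3.62·(1 − 0.0000002348) = 3.62·1.000000 = 3.6200 /hr

Final: 3.6200 /hr


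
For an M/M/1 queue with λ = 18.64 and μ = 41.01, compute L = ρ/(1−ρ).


ρ = λ/μ = 18.64/41.01 = 0.4545
L = ρ/(1−ρ) = 0.4545/(1 − 0.4545) = 0.4545/0.5455 = 0.8333

Final: 0.8333


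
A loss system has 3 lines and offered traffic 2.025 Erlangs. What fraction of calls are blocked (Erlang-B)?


B(c,a) = (a^c/c!) / Σ_{k=0}^{c} a^k/k!
a^3/3! = 1.383961
Σ terms (k=0..3): 1.00000 + 2.02500 + 2.05031 + 1.38396 = 6.459273
B = 1.383961/6.459273 = 0.214260

Final: 0.214260


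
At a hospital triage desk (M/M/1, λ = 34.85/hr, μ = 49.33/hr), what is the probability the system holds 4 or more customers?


ρ = 34.85/49.33 = 0.7065
P(N ≥ n) = ρ^n = 0.7065^4 = 0.249096

Final: 0.249096


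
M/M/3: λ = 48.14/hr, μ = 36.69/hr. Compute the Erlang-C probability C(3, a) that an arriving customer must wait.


a = λ/μ = 1.3121; ρ = a/3 = 0.4374
P₀ = 0.260285 (from M/M/c formula)
C(c,a) = [a^c/(c!(1−ρ))]·P₀ = [2.25879/(6·0.5626)]·0.260285
= 0.66910·0.260285 = 0.174157

Final: 0.174157


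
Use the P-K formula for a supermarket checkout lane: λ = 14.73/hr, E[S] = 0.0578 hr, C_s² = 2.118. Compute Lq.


ρ = λ·E[S] = 14.73·0.0578 = 0.8514
Lq = ρ²(1+C_s²)/(2(1−ρ)) = 0.7249·(1+2.118)/(2·0.1486)
= 0.7249·3.1180/0.2972 = 7.60450

Final: 7.60450


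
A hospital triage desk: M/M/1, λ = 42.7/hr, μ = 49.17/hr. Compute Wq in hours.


ρ = 42.7/49.17 = 0.8684
Wq = ρ/(μ−λ) = 0.8684/(49.17 − 42.7) = 0.8684/6.47 = 0.1342 hr

Final: 0.1342 hr


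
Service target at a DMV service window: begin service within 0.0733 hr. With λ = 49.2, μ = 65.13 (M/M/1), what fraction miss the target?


ρ = 49.2/65.13 = 0.7554
P(Wq > t) = ρ·e^{−(μ−λ)t} = 0.7554·e^{−1.1677}
= 0.7554·0.311091 = 0.235002

Final: 0.235002


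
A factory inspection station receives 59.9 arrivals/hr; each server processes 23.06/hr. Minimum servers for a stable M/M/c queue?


Stability requires cμ > λ ⇔ c > λ/μ.
λ/μ = 59.9/23.06 = 2.5976
Minimum integer c = ⌊2.5976⌋ + 1 = 3
Check: 3·23.06 = 69.18 > 59.9, while 2·23.06 = 46.12 ≤ 59.9

Final: 3 servers


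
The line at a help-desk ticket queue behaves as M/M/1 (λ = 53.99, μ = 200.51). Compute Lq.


ρ = 53.99/200.51 = 0.2693
Lq = ρ²/(1−ρ) = 0.07250/0.7307 = 0.09922

Final: 0.09922


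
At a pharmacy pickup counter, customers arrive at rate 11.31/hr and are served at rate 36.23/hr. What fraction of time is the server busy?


ρ = λ/μ = 11.31/36.23 = 0.3122

Final: 0.3122


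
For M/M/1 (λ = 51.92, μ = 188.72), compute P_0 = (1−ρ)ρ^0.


ρ = 51.92/188.72 = 0.2751
P_n = (1−ρ)·ρ^n = (1 − 0.2751)·0.2751^0 = 0.7249·1.000000 = 0.724883

Final: 0.724883


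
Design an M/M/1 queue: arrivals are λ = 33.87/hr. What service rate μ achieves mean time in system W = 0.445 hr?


W = 1/(μ−λ) ⇒ μ − λ = 1/W = 1/0.445 = 2.2472
μ = λ + 1/W = 33.87 + 2.2472 = 36.1172 per hr

Final: 36.1172 /hr


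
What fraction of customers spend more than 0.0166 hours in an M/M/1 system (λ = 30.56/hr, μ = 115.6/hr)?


W ~ Exponential(μ−λ) for M/M/1.
μ − λ = 115.6 − 30.56 = 85.0400
P(W > t) = e^{−(μ−λ)t} = e^{−1.4117} = 0.243737

Final: 0.243737


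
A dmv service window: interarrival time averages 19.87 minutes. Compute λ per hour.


λ = 1/(interarrival time) in consistent units.
1 hour = 60 min, so λ = 60/19.87 = 3.0196 per hour

Final: 3.0196 /hr


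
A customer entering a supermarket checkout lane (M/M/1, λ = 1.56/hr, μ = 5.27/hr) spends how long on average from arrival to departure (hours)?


W = 1/(μ−λ) = 1/(5.27 − 1.56) = 1/3.71 = 0.2695 hr

Final: 0.2695 hr


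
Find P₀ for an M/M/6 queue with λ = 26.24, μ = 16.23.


a = λ/μ = 26.24/16.23 = 1.6168; ρ = a/c = 0.2695
Σ_{k=0}^{5} a^k/k! (terms k=0..5) = 1.00000 + 1.61676 + 1.30695 + 0.70434 + 0.28469 + 0.09205 = 5.00480
Tail: a^6/(6!(1−ρ)) = 17.85961/(720·0.7305) = 0.03395
P₀ = 1/(5.00480 + 0.03395) = 1/5.03876 = 0.198462

Final: 0.198462


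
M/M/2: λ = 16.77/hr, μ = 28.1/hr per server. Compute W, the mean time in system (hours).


a = 0.5968; ρ = 0.2984; P₀ = 0.540359
Lq = P₀·a^c·ρ/(c!(1−ρ)²) = 0.05833
Wq = Lq/λ = 0.05833/16.77 = 0.003478 hr
W = Wq + 1/μ = 0.003478 + 0.03559 = 0.03907 hr

Final: 0.03907 hr


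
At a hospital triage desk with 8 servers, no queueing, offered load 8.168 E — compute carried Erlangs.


B(8,8.168) = 0.244845 (Erlang-B)
Carried load = a(1 − B) = 8.168·(1 − 0.244845) = 8.168·0.755155 = 6.1681 E

Final: 6.1681 Erlangs


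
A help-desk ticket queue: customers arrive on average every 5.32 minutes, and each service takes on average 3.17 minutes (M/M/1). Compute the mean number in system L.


λ = 60/5.32 = 11.2782 /hr
μ = 60/3.17 = 18.9274 /hr
ρ = λ/μ = 11.2782/18.9274 = 0.5959
L = ρ/(1−ρ) = 0.5959/0.4041 = 1.4744

Final: 1.4744


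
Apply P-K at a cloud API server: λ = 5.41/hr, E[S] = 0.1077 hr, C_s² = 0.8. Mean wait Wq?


ρ = λ·E[S] = 5.41·0.1077 = 0.5827
E[S²] = E[S]²(1+C_s²) = 0.1077²·(1+0.8) = 0.020879
Wq = λ·E[S²]/(2(1−ρ)) = 5.41·0.020879/(2·0.4173) = 0.13533 hr

Final: 0.13533 hr


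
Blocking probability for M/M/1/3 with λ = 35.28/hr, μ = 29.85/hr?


ρ = λ/μ = 35.28/29.85 = 1.1819
P_K = (1−ρ)ρ^K/(1−ρ^(K+1)) = (-0.1819·1.651021)/(1 − 1.951358)
= -0.300337/-0.951358 = 0.315692

Final: 0.315692


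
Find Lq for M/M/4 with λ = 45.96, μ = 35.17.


a = λ/μ = 1.3068; ρ = a/4 = 0.3267
P₀ = 0.269319
Lq = P₀·a^c·ρ / (c!·(1−ρ)²) = 0.269319·2.91629·0.3267/(24·0.45333)
= 0.02358

Final: 0.02358


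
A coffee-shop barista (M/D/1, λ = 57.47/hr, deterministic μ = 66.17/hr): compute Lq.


ρ = 57.47/66.17 = 0.8685
M/D/1: Lq = ρ²/(2(1−ρ)) = 0.7543/(2·0.1315) = 2.86861

Final: 2.86861


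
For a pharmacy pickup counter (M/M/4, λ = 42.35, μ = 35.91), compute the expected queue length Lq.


a = λ/μ = 1.1793; ρ = a/4 = 0.2948
P₀ = 0.306520
Lq = P₀·a^c·ρ / (c!·(1−ρ)²) = 0.306520·1.93443·0.2948/(24·0.49726)
= 0.01465

Final: 0.01465


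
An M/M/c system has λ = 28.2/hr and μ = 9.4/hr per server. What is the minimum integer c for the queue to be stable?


Stability requires cμ > λ ⇔ c > λ/μ.
λ/μ = 28.2/9.4 = 3.0000
Minimum integer c = ⌊3.0000⌋ + 1 = 4
Check: 4·9.4 = 37.60 > 28.2, while 3·9.4 = 28.20 ≤ 28.2

Final: 4 servers


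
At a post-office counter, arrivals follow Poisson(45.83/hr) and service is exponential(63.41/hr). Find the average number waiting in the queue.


ρ = 45.83/63.41 = 0.7228
Lq = ρ²/(1−ρ) = 0.5224/0.2772 = 1.8842

Final: 1.8842


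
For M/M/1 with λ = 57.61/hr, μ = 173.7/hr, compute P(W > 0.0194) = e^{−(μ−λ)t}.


W ~ Exponential(μ−λ) for M/M/1.
μ − λ = 173.7 − 57.61 = 116.0900
P(W > t) = e^{−(μ−λ)t} = e^{−2.2521} = 0.105173

Final: 0.105173


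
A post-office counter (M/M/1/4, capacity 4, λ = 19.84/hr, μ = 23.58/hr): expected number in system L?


ρ = 19.84/23.58 = 0.8414
L = ρ[1 − (K+1)ρ^K + Kρ^(K+1)] / [(1−ρ)(1−ρ^(K+1))]
Numerator: 0.8414·(1 − 5·0.501177 + 4·0.421686) = 0.152172
Denominator: (0.1586)·(0.578314) = 0.091726
L = 0.152172/0.091726 = 1.6590

Final: 1.6590


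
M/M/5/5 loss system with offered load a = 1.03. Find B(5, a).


B(c,a) = (a^c/c!) / Σ_{k=0}^{c} a^k/k!
a^5/5! = 0.009661
Σ terms (k=0..5): 1.00000 + 1.03000 + 0.53045 + 0.18212 + 0.04690 + 0.009661 = 2.799128
B = 0.009661/2.799128 = 0.003451

Final: 0.003451


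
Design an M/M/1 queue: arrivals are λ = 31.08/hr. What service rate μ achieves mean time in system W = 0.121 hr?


W = 1/(μ−λ) ⇒ μ − λ = 1/W = 1/0.121 = 8.2645
μ = λ + 1/W = 31.08 + 8.2645 = 39.3445 per hr

Final: 39.3445 /hr


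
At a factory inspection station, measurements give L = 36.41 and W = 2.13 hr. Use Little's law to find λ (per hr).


λ = L/W = 36.41/2.13 = 17.0939 /hr

Final: 17.0939 /hr


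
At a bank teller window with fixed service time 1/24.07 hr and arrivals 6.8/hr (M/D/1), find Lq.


ρ = 6.8/24.07 = 0.2825
M/D/1: Lq = ρ²/(2(1−ρ)) = 0.07981/(2·0.7175) = 0.05562

Final: 0.05562


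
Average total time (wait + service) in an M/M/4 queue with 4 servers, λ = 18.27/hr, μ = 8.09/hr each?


a = 2.2583; ρ = 0.5646; P₀ = 0.097875
Lq = P₀·a^c·ρ/(c!(1−ρ)²) = 0.31590
Wq = Lq/λ = 0.31590/18.27 = 0.01729 hr
W = Wq + 1/μ = 0.01729 + 0.12361 = 0.14090 hr

Final: 0.14090 hr


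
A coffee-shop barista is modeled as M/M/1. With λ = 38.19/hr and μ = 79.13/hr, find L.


ρ = λ/μ = 38.19/79.13 = 0.4826
L = ρ/(1−ρ) = 0.4826/(1 − 0.4826) = 0.4826/0.5174 = 0.9328

Final: 0.9328


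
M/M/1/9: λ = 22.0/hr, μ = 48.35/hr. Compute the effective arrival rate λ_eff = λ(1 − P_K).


ρ = 0.4550; P_K = (1−ρ)ρ^9/(1−ρ^10) = 0.0004558
λ_eff = λ(1 − P_K) = 22.0·(1 − 0.0004558) = 22.0·0.999544 = 21.9900 /hr

Final: 21.9900 /hr


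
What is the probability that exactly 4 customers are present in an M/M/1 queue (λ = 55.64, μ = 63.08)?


ρ = 55.64/63.08 = 0.8821
P_n = (1−ρ)·ρ^n = (1 − 0.8821)·0.8821^4 = 0.1179·0.605315 = 0.071394

Final: 0.071394


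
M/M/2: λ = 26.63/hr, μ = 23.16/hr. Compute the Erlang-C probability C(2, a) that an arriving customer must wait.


a = λ/μ = 1.1498; ρ = a/2 = 0.5749
P₀ = 0.269911 (from M/M/c formula)
C(c,a) = [a^c/(c!(1−ρ))]·P₀ = [1.32210/(2·0.4251)]·0.269911
= 1.55510·0.269911 = 0.419738

Final: 0.419738


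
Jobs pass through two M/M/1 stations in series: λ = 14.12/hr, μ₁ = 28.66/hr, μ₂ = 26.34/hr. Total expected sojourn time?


Each node sees arrival rate λ = 14.12/hr (tandem ⇒ throughput preserved).
W₁ = 1/(μ₁−λ) = 1/(28.66−14.12) = 0.06878 hr
W₂ = 1/(μ₂−λ) = 1/(26.34−14.12) = 0.08183 hr
W_total = W₁ + W₂ = 0.06878 + 0.08183 = 0.15061 hr

Final: 0.15061 hr


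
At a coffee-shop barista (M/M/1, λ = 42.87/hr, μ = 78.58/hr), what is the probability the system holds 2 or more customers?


ρ = 42.87/78.58 = 0.5456
P(N ≥ n) = ρ^n = 0.5456^2 = 0.297634

Final: 0.297634


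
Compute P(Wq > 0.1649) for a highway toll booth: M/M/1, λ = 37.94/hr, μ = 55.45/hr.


ρ = 37.94/55.45 = 0.6842
P(Wq > t) = ρ·e^{−(μ−λ)t} = 0.6842·e^{−2.8874}
= 0.6842·0.055721 = 0.038125

Final: 0.038125


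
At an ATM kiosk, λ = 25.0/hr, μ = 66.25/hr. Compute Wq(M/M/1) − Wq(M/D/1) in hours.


ρ = 25.0/66.25 = 0.3774
Wq(M/M/1) = ρ/(μ−λ) = 0.3774/41.25 = 0.009148 hr
Wq(M/D/1) = ρ/(2(μ−λ)) = 0.004574 hr
Savings = 0.009148 − 0.004574 = 0.004574 hr

Final: 0.004574 hr


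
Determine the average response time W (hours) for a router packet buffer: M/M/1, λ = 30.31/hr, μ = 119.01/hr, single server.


W = 1/(μ−λ) = 1/(119.01 − 30.31) = 1/88.70 = 0.01127 hr

Final: 0.01127 hr


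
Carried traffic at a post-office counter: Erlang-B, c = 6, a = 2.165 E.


B(6,2.165) = 0.016526 (Erlang-B)
Carried load = a(1 − B) = 2.165·(1 − 0.016526) = 2.165·0.983474 = 2.1292 E

Final: 2.1292 Erlangs


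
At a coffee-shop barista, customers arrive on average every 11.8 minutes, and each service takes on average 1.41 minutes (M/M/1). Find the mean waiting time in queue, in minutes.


λ = 60/11.8 = 5.0847 /hr
μ = 60/1.41 = 42.5532 /hr
ρ = λ/μ = 5.0847/42.5532 = 0.1195
Wq = ρ/(μ−λ) = 0.1195/(42.5532−5.0847) = 0.003189 hr
In minutes: 0.003189·60 = 0.1913 min

Final: 0.1913 min


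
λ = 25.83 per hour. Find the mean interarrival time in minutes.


Mean interarrival time = 1/λ = 1/25.83 hour = 0.03871 hour
In minutes: 0.03871 × 60 = 2.3229 min

Final: 2.3229 min


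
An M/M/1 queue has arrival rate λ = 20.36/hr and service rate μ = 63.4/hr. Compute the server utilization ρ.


ρ = λ/μ = 20.36/63.4 = 0.3211

Final: 0.3211


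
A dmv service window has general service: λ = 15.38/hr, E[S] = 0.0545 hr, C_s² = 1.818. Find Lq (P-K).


ρ = λ·E[S] = 15.38·0.0545 = 0.8382
Lq = ρ²(1+C_s²)/(2(1−ρ)) = 0.7026·(1+1.818)/(2·0.1618)
= 0.7026·2.8180/0.3236 = 6.11878

Final: 6.11878


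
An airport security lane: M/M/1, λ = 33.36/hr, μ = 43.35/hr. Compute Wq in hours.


ρ = 33.36/43.35 = 0.7696
Wq = ρ/(μ−λ) = 0.7696/(43.35 − 33.36) = 0.7696/9.99 = 0.07703 hr

Final: 0.07703 hr


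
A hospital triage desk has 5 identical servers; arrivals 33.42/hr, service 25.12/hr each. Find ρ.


ρ = λ/(cμ) = 33.42/(5·25.12) = 33.42/125.60 = 0.2661

Final: 0.2661


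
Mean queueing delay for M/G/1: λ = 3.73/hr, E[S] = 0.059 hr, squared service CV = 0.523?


ρ = λ·E[S] = 3.73·0.059 = 0.2201
E[S²] = E[S]²(1+C_s²) = 0.059²·(1+0.523) = 0.005302
Wq = λ·E[S²]/(2(1−ρ)) = 3.73·0.005302/(2·0.7799) = 0.01268 hr

Final: 0.01268 hr


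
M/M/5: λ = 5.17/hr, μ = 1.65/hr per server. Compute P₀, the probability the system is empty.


a = λ/μ = 5.17/1.65 = 3.1333; ρ = a/c = 0.6267
Σ_{k=0}^{4} a^k/k! (terms k=0..4) = 1.00000 + 3.13333 + 4.90889 + 5.12706 + 4.01620 = 18.18548
Tail: a^5/(5!(1−ρ)) = 302.01812/(120·0.3733) = 6.74148
P₀ = 1/(18.18548 + 6.74148) = 1/24.92696 = 0.040117

Final: 0.040117


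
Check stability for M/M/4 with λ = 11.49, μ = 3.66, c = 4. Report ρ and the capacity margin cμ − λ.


Total capacity cμ = 4·3.66 = 14.64/hr
ρ = λ/(cμ) = 11.49/14.64 = 0.7848
Stable ⇔ ρ < 1: YES
Spare capacity = cμ − λ = 14.64 − 11.49 = 3.15/hr

Final: ρ = 0.7848; stable; margin = 3.15/hr


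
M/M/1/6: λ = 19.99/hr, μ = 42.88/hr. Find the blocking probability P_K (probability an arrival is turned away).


ρ = λ/μ = 19.99/42.88 = 0.4662
P_K = (1−ρ)ρ^K/(1−ρ^(K+1)) = (0.5338·0.010265)/(1 − 0.004785)
= 0.005479/0.995215 = 0.005506

Final: 0.005506


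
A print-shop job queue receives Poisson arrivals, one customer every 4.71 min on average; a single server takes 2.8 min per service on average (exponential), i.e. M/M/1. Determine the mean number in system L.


λ = 60/4.71 = 12.7389 /hr
μ = 60/2.8 = 21.4286 /hr
ρ = λ/μ = 12.7389/21.4286 = 0.5945
L = ρ/(1−ρ) = 0.5945/0.4055 = 1.4660

Final: 1.4660


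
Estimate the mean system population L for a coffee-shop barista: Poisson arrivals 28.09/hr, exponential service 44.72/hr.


ρ = λ/μ = 28.09/44.72 = 0.6281
L = ρ/(1−ρ) = 0.6281/(1 − 0.6281) = 0.6281/0.3719 = 1.6891

Final: 1.6891


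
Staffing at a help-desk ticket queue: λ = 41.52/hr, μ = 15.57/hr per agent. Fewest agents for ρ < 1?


Stability requires cμ > λ ⇔ c > λ/μ.
λ/μ = 41.52/15.57 = 2.6667
Minimum integer c = ⌊2.6667⌋ + 1 = 3
Check: 3·15.57 = 46.71 > 41.52, while 2·15.57 = 31.14 ≤ 41.52

Final: 3 servers


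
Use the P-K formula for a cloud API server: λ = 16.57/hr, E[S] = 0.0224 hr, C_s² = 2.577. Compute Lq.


ρ = λ·E[S] = 16.57·0.0224 = 0.3712
Lq = ρ²(1+C_s²)/(2(1−ρ)) = 0.1378·(1+2.577)/(2·0.6288)
= 0.1378·3.5770/1.2577 = 0.39183

Final: 0.39183


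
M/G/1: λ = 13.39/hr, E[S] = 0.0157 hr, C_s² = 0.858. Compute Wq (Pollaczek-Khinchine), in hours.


ρ = λ·E[S] = 13.39·0.0157 = 0.2102
E[S²] = E[S]²(1+C_s²) = 0.0157²·(1+0.858) = 0.0004580
Wq = λ·E[S²]/(2(1−ρ)) = 13.39·0.0004580/(2·0.7898) = 0.003882 hr

Final: 0.003882 hr


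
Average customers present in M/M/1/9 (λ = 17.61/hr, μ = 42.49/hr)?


ρ = 17.61/42.49 = 0.4145
L = ρ[1 − (K+1)ρ^K + Kρ^(K+1)] / [(1−ρ)(1−ρ^(K+1))]
Numerator: 0.4145·(1 − 10·0.0003608 + 9·0.0001495) = 0.413513
Denominator: (0.5855)·(0.999850) = 0.585462
L = 0.413513/0.585462 = 0.7063

Final: 0.7063


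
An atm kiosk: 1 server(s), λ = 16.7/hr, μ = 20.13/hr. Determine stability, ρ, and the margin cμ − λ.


Total capacity cμ = 1·20.13 = 20.13/hr
ρ = λ/(cμ) = 16.7/20.13 = 0.8296
Stable ⇔ ρ < 1: YES
Spare capacity = cμ − λ = 20.13 − 16.7 = 3.43/hr

Final: ρ = 0.8296; stable; margin = 3.43/hr


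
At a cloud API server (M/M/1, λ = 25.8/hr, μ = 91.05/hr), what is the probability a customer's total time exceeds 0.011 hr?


W ~ Exponential(μ−λ) for M/M/1.
μ − λ = 91.05 − 25.8 = 65.2500
P(W > t) = e^{−(μ−λ)t} = e^{−0.7177} = 0.487849

Final: 0.487849


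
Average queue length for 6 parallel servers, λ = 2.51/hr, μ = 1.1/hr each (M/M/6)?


a = λ/μ = 2.2818; ρ = a/6 = 0.3803
P₀ = 0.101764
Lq = P₀·a^c·ρ / (c!·(1−ρ)²) = 0.101764·141.15173·0.3803/(720·0.38402)
= 0.01976

Final: 0.01976


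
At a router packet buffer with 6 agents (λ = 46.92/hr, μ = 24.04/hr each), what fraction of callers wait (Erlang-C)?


a = λ/μ = 1.9517; ρ = a/6 = 0.3253
P₀ = 0.141845 (from M/M/c formula)
C(c,a) = [a^c/(c!(1−ρ))]·P₀ = [55.27659/(720·0.6747)]·0.141845
= 0.11379·0.141845 = 0.016140

Final: 0.016140


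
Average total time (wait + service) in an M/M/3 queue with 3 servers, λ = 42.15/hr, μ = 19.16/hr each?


a = 2.1999; ρ = 0.7333; P₀ = 0.081481
Lq = P₀·a^c·ρ/(c!(1−ρ)²) = 1.49053
Wq = Lq/λ = 1.49053/42.15 = 0.03536 hr
W = Wq + 1/μ = 0.03536 + 0.05219 = 0.08755 hr

Final: 0.08755 hr


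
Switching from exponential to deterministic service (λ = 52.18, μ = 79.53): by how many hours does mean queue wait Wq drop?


ρ = 52.18/79.53 = 0.6561
Wq(M/M/1) = ρ/(μ−λ) = 0.6561/27.35 = 0.02399 hr
Wq(M/D/1) = ρ/(2(μ−λ)) = 0.01199 hr
Savings = 0.02399 − 0.01199 = 0.01199 hr

Final: 0.01199 hr


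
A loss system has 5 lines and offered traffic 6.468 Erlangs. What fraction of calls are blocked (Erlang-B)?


B(c,a) = (a^c/c!) / Σ_{k=0}^{c} a^k/k!
a^5/5! = 94.334122
Σ terms (k=0..5): 1.00000 + 6.46800 + 20.91751 + 45.09816 + 72.92372 + 94.33412 = 240.741508
B = 94.334122/240.741508 = 0.391848

Final: 0.391848


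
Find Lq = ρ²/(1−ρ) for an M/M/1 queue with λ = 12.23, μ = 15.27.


ρ = 12.23/15.27 = 0.8009
Lq = ρ²/(1−ρ) = 0.6415/0.1991 = 3.2221

Final: 3.2221


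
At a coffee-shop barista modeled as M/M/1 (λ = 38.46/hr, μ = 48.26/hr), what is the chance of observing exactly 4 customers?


ρ = 38.46/48.26 = 0.7969
P_n = (1−ρ)·ρ^n = (1 − 0.7969)·0.7969^4 = 0.2031·0.403355 = 0.081908

Final: 0.081908


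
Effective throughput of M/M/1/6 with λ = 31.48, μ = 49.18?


ρ = 0.6401; P_K = (1−ρ)ρ^6/(1−ρ^7) = 0.025895
λ_eff = λ(1 − P_K) = 31.48·(1 − 0.025895) = 31.48·0.974105 = 30.6648 /hr

Final: 30.6648 /hr


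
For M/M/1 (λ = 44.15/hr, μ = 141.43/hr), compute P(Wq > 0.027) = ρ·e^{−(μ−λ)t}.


ρ = 44.15/141.43 = 0.3122
P(Wq > t) = ρ·e^{−(μ−λ)t} = 0.3122·e^{−2.6266}
= 0.3122·0.072327 = 0.022578

Final: 0.022578


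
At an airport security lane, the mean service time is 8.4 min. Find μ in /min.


μ = 1/(service time) in consistent units.
1 minute = 1 min, so μ = 1/8.4 = 0.1190 per minute

Final: 0.1190 /min


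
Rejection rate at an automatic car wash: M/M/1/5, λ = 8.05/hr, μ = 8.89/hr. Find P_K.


ρ = λ/μ = 8.05/8.89 = 0.9055
P_K = (1−ρ)ρ^K/(1−ρ^(K+1)) = (0.09449·0.608794)/(1 − 0.551270)
= 0.057524/0.448730 = 0.128193

Final: 0.128193


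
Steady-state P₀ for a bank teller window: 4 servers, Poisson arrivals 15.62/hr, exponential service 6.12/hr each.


a = λ/μ = 15.62/6.12 = 2.5523; ρ = a/c = 0.6381
Σ_{k=0}^{3} a^k/k! (terms k=0..3) = 1.00000 + 2.55229 + 3.25709 + 2.77101 = 9.58038
Tail: a^4/(4!(1−ρ)) = 42.43444/(24·0.3619) = 4.88523
P₀ = 1/(9.58038 + 4.88523) = 1/14.46561 = 0.069129

Final: 0.069129


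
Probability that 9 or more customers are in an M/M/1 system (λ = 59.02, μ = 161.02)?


ρ = 59.02/161.02 = 0.3665
P(N ≥ n) = ρ^n = 0.3665^9 = 0.0001194

Final: 0.0001194


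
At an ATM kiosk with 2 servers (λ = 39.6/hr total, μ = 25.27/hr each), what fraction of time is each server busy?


ρ = λ/(cμ) = 39.6/(2·25.27) = 39.6/50.54 = 0.7835

Final: 0.7835


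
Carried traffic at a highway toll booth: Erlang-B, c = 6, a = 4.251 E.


B(6,4.251) = 0.135562 (Erlang-B)
Carried load = a(1 − B) = 4.251·(1 − 0.135562) = 4.251·0.864438 = 3.6747 E

Final: 3.6747 Erlangs


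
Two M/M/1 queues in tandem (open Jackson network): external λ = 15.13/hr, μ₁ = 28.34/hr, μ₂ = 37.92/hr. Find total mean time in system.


Each node sees arrival rate λ = 15.13/hr (tandem ⇒ throughput preserved).
W₁ = 1/(μ₁−λ) = 1/(28.34−15.13) = 0.07570 hr
W₂ = 1/(μ₂−λ) = 1/(37.92−15.13) = 0.04388 hr
W_total = W₁ + W₂ = 0.07570 + 0.04388 = 0.11958 hr

Final: 0.11958 hr


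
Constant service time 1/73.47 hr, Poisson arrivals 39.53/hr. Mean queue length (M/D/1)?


ρ = 39.53/73.47 = 0.5380
M/D/1: Lq = ρ²/(2(1−ρ)) = 0.2895/(2·0.4620) = 0.31333

Final: 0.31333


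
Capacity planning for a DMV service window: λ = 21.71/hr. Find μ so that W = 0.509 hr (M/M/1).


W = 1/(μ−λ) ⇒ μ − λ = 1/W = 1/0.509 = 1.9646
μ = λ + 1/W = 21.71 + 1.9646 = 23.6746 per hr

Final: 23.6746 /hr


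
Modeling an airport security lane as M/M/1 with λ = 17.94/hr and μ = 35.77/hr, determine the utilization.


ρ = λ/μ = 17.94/35.77 = 0.5015

Final: 0.5015


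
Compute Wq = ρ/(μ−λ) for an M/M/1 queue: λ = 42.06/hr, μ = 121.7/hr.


ρ = 42.06/121.7 = 0.3456
Wq = ρ/(μ−λ) = 0.3456/(121.7 − 42.06) = 0.3456/79.64 = 0.004340 hr

Final: 0.004340 hr


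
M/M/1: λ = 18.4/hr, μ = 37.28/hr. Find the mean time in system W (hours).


W = 1/(μ−λ) = 1/(37.28 − 18.4) = 1/18.88 = 0.05297 hr

Final: 0.05297 hr


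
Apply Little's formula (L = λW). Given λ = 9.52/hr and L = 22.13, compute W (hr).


W = L/λ = 22.13/9.52 = 2.3246 hr

Final: 2.3246 hr


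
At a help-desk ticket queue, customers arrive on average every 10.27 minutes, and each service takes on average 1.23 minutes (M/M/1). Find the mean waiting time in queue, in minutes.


λ = 60/10.27 = 5.8423 /hr
μ = 60/1.23 = 48.7805 /hr
ρ = λ/μ = 5.8423/48.7805 = 0.1198
Wq = ρ/(μ−λ) = 0.1198/(48.7805−5.8423) = 0.002789 hr
In minutes: 0.002789·60 = 0.1674 min

Final: 0.1674 min


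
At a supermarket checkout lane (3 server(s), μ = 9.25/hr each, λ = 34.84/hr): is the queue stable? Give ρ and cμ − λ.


Total capacity cμ = 3·9.25 = 27.75/hr
ρ = λ/(cμ) = 34.84/27.75 = 1.2555
Stable ⇔ ρ < 1: NO
Spare capacity = cμ − λ = 27.75 − 34.84 = -7.09/hr

Final: ρ = 1.2555; unstable; margin = -7.09/hr


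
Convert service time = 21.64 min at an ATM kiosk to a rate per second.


μ = 1/(service time) in consistent units.
1 second = 0.0166667 min, so μ = 0.0166667/21.64 = 0.0007702 per second

Final: 0.0007702 /sec


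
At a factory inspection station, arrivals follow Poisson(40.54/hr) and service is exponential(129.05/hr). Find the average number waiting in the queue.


ρ = 40.54/129.05 = 0.3141
Lq = ρ²/(1−ρ) = 0.09869/0.6859 = 0.1439

Final: 0.1439


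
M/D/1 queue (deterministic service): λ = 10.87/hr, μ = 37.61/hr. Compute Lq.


ρ = 10.87/37.61 = 0.2890
M/D/1: Lq = ρ²/(2(1−ρ)) = 0.08353/(2·0.7110) = 0.05874

Final: 0.05874


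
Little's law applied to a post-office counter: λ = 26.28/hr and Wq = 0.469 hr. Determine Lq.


Lq = λWq = 26.28·0.469 = 12.3253

Final: 12.3253


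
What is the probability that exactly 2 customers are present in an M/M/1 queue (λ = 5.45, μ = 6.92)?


ρ = 5.45/6.92 = 0.7876
P_n = (1−ρ)·ρ^n = (1 − 0.7876)·0.7876^2 = 0.2124·0.620270 = 0.131763

Final: 0.131763


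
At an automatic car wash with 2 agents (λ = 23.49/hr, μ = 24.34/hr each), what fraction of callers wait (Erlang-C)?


a = λ/μ = 0.9651; ρ = a/2 = 0.4825
P₀ = 0.349037 (from M/M/c formula)
C(c,a) = [a^c/(c!(1−ρ))]·P₀ = [0.93138/(2·0.5175)]·0.349037
= 0.89995·0.349037 = 0.314115

Final: 0.314115


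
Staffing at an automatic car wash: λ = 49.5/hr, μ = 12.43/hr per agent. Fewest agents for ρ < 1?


Stability requires cμ > λ ⇔ c > λ/μ.
λ/μ = 49.5/12.43 = 3.9823
Minimum integer c = ⌊3.9823⌋ + 1 = 4
Check: 4·12.43 = 49.72 > 49.5, while 3·12.43 = 37.29 ≤ 49.5

Final: 4 servers


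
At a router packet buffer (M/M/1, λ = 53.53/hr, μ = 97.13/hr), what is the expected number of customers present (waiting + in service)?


ρ = λ/μ = 53.53/97.13 = 0.5511
L = ρ/(1−ρ) = 0.5511/(1 − 0.5511) = 0.5511/0.4489 = 1.2278

Final: 1.2278


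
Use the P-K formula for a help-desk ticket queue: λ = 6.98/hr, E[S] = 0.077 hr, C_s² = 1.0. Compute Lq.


ρ = λ·E[S] = 6.98·0.077 = 0.5375
Lq = ρ²(1+C_s²)/(2(1−ρ)) = 0.2889·(1+1.0)/(2·0.4625)
= 0.2889·2.0000/0.9251 = 0.62452

Final: 0.62452


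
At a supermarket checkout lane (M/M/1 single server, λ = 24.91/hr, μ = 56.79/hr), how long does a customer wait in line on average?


ρ = 24.91/56.79 = 0.4386
Wq = ρ/(μ−λ) = 0.4386/(56.79 − 24.91) = 0.4386/31.88 = 0.01376 hr

Final: 0.01376 hr


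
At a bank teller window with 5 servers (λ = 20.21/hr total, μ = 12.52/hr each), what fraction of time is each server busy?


ρ = λ/(cμ) = 20.21/(5·12.52) = 20.21/62.60 = 0.3228

Final: 0.3228


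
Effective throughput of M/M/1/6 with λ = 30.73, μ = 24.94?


ρ = 1.2322; P_K = (1−ρ)ρ^6/(1−ρ^7) = 0.245307
λ_eff = λ(1 − P_K) = 30.73·(1 − 0.245307) = 30.73·0.754693 = 23.1917 /hr

Final: 23.1917 /hr
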